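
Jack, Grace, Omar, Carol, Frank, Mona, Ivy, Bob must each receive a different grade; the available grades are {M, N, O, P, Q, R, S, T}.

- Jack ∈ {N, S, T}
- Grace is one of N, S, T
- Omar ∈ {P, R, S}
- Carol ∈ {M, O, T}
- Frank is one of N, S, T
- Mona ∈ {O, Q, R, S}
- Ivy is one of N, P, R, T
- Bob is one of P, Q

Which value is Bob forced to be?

Q

Among the 8 variables, M fits only Carol (and all 8 values in {M, N, O, P, Q, R, S, T} must be used), so Carol = M.
The 7 still-open variables draw from only 7 values {N, O, P, Q, R, S, T}, so each is used; only Mona can be O, hence Mona = O.
Among the 6 still-open variables, Q fits only Bob (and all 6 values in {N, P, Q, R, S, T} must be used), so Bob = Q.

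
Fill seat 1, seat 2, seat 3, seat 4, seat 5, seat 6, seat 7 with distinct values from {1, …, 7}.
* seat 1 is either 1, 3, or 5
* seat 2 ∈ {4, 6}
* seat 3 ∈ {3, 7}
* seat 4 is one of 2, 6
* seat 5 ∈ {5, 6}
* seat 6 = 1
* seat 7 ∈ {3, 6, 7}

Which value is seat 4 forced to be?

2

seat 6 has just one choice, so seat 6 = 1. Eliminate 1 elsewhere: seat 1.
The 6 still-open variables together cover exactly {2, 3, 4, 5, 6, 7} — 6 values for 6 variables — and 2 appears only in seat 4's list, so seat 4 = 2.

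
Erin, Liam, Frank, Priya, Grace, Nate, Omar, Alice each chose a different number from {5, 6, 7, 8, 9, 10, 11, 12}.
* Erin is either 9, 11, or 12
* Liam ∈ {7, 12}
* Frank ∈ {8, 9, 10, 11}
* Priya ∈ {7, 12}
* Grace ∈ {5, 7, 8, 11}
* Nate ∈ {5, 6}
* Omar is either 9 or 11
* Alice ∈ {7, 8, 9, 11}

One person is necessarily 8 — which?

Alice

The 8 variables together cover exactly {5, 6, 7, 8, 9, 10, 11, 12} — 8 values for 8 variables — and 6 appears only in Nate's list, so Nate = 6.
The 7 still-open variables draw from only 7 values {5, 7, 8, 9, 10, 11, 12}, so each is used; only Grace can be 5, hence Grace = 5.
The 6 still-open variables draw from only 6 values {7, 8, 9, 10, 11, 12}, so each is used; only Frank can be 10, hence Frank = 10.
The 5 still-open variables together cover exactly {7, 8, 9, 11, 12} — 5 values for 5 variables — and 8 appears only in Alice's list, so Alice = 8.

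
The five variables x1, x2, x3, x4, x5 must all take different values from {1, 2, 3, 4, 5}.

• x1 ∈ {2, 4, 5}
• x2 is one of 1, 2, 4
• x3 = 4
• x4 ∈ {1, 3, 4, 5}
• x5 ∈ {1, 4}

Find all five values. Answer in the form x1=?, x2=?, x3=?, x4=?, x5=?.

x3 must be 4 (only option left). Strike 4 from x1, x2, x4, x5.
x5 has just one choice, so x5 = 1. Strike 1 from x2, x4.
x2 must be 2 (only option left). Remove 2 from x1.
x1's domain is down to {5}, so x1 = 5. Strike 5 from x4.
x4 must be 3 (only option left).

x1=5, x2=2, x3=4, x4=3, x5=1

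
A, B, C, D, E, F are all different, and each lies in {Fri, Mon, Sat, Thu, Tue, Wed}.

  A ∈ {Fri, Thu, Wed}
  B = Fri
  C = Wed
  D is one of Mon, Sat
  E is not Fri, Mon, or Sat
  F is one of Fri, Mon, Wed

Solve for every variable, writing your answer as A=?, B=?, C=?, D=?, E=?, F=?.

A=Thu, B=Fri, C=Wed, D=Sat, E=Tue, F=Mon

B's domain is down to {Fri}, so B = Fri. Remove Fri from A, F.
C's domain is down to {Wed}, so C = Wed. Eliminate Wed elsewhere: A, E, F.
That leaves F = Mon. Strike Mon from D.
A's domain is down to {Thu}, so A = Thu. So E can't be Thu.
That leaves D = Sat.
E has just one choice, so E = Tue.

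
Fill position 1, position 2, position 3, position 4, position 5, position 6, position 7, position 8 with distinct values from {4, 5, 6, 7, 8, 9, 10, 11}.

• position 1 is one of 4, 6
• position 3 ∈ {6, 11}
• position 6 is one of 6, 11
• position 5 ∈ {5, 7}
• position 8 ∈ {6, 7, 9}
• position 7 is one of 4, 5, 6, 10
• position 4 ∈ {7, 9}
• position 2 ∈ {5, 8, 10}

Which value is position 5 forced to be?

The 8 variables together cover exactly {4, 5, 6, 7, 8, 9, 10, 11} — 8 values for 8 variables — and 8 appears only in position 2's list, so position 2 = 8.
Among the 7 still-open variables, 10 fits only position 7 (and all 7 values in {4, 5, 6, 7, 9, 10, 11} must be used), so position 7 = 10.
Among the 6 still-open variables, 4 fits only position 1 (and all 6 values in {4, 5, 6, 7, 9, 11} must be used), so position 1 = 4.
The 5 still-open variables together cover exactly {5, 6, 7, 9, 11} — 5 values for 5 variables — and 5 appears only in position 5's list, so position 5 = 5.

5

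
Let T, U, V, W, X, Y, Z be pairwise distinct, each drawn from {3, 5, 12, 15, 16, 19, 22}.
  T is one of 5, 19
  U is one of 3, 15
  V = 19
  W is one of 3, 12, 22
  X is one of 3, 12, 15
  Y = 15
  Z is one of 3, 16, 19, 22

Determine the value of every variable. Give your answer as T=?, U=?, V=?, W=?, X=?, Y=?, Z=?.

T=5, U=3, V=19, W=22, X=12, Y=15, Z=16

V must be 19 (only option left). Remove 19 from T, Z.
Y's domain is down to {15}, so Y = 15. So U, X can't be 15.
That leaves T = 5.
That leaves U = 3. Eliminate 3 elsewhere: W, X, Z.
That leaves X = 12. Eliminate 12 elsewhere: W.
That leaves W = 22. Strike 22 from Z.
Z has just one choice, so Z = 16.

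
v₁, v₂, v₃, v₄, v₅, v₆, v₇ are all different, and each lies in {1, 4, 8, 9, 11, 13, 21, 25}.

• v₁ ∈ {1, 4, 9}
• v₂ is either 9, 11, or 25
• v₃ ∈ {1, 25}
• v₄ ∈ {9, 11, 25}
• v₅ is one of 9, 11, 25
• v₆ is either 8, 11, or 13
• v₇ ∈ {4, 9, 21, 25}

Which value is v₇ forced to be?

21

The 3 variables v₂, v₄, v₅ are confined to {9, 11, 25}, which locks those values in; drop them from v₁, v₃, v₆, v₇.
That leaves v₃ = 1. So v₁ can't be 1.
v₁ has just one choice, so v₁ = 4. Eliminate 4 elsewhere: v₇.
So v₇ = 21.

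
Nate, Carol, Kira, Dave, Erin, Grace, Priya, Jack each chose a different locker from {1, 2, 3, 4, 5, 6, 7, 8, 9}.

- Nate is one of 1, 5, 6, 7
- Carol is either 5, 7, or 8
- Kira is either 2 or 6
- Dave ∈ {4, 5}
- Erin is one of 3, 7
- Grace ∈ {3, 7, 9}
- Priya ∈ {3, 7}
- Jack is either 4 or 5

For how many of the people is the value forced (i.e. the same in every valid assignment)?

2

Dave and Jack share exactly the 2 values {4, 5}; by pigeonhole those values go to them, so strike 4, 5 from Nate, Carol.
The 2 variables Erin and Priya are confined to {3, 7}, which locks those values in; drop them from Nate, Carol, Grace.
Carol's domain is down to {8}, so Carol = 8.
Grace's domain is down to {9}, so Grace = 9.
Determined: Carol=8, Grace=9. The other people each still have more than one consistent value. That makes 2.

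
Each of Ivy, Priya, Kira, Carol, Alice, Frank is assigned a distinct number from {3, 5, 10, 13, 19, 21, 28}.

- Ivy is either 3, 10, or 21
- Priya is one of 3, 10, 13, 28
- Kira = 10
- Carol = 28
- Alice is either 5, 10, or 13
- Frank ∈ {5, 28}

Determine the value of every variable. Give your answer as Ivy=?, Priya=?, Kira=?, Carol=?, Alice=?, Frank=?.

Kira must be 10 (only option left). Strike 10 from Ivy, Priya, Alice.
Carol must be 28 (only option left). So Priya, Frank can't be 28.
Frank's domain is down to {5}, so Frank = 5. Strike 5 from Alice.
That leaves Alice = 13. Strike 13 from Priya.
That leaves Priya = 3. Strike 3 from Ivy.
That leaves Ivy = 21.

Ivy=21, Priya=3, Kira=10, Carol=28, Alice=13, Frank=5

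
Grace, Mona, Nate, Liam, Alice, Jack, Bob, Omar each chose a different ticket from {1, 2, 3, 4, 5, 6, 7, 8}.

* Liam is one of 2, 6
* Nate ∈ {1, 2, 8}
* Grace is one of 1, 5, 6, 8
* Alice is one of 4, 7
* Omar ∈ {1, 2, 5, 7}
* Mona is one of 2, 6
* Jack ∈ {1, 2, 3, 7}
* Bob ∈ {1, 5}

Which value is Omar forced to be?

The 8 variables draw from only 8 values {1, 2, 3, 4, 5, 6, 7, 8}, so each is used; only Jack can be 3, hence Jack = 3.
The 7 still-open variables together cover exactly {1, 2, 4, 5, 6, 7, 8} — 7 values for 7 variables — and 4 appears only in Alice's list, so Alice = 4.
Among the 6 still-open variables, 7 fits only Omar (and all 6 values in {1, 2, 5, 6, 7, 8} must be used), so Omar = 7.

7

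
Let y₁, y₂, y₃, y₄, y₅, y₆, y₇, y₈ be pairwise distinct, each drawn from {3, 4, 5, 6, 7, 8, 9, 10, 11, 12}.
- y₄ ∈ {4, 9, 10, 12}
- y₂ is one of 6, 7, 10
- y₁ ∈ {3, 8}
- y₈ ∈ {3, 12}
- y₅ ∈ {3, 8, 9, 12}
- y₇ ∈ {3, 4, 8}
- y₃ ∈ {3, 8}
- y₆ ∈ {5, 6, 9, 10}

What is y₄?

y₁ and y₃ between them cover only {3, 8} — a naked pair. Remove those values from y₅, y₇, y₈.
That leaves y₇ = 4. So y₄ can't be 4.
y₈'s domain is down to {12}, so y₈ = 12. So y₄, y₅ can't be 12.
y₅ has just one choice, so y₅ = 9. Eliminate 9 elsewhere: y₄, y₆.
So y₄ = 10.

10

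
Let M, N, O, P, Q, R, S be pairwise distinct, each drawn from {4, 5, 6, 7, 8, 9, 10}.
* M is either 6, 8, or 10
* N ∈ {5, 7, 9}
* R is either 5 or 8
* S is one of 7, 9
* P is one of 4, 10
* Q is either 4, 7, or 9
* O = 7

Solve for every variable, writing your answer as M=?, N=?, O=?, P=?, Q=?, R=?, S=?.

M=6, N=5, O=7, P=10, Q=4, R=8, S=9

O's domain is down to {7}, so O = 7. Eliminate 7 elsewhere: N, Q, S.
S has just one choice, so S = 9. So N, Q can't be 9.
That leaves N = 5. Eliminate 5 elsewhere: R.
That leaves Q = 4. Strike 4 from P.
R must be 8 (only option left). Remove 8 from M.
P must be 10 (only option left). Eliminate 10 elsewhere: M.
M's domain is down to {6}, so M = 6.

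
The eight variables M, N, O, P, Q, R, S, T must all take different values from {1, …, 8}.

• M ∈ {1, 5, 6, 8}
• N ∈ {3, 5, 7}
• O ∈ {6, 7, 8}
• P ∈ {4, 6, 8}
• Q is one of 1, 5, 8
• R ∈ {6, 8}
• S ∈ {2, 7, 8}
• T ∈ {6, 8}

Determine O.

7

The 8 variables draw from only 8 values {1, 2, 3, 4, 5, 6, 7, 8}, so each is used; only S can be 2, hence S = 2.
Among the 7 still-open variables, 3 fits only N (and all 7 values in {1, 3, 4, 5, 6, 7, 8} must be used), so N = 3.
The 6 still-open variables together cover exactly {1, 4, 5, 6, 7, 8} — 6 values for 6 variables — and 4 appears only in P's list, so P = 4.
The 5 still-open variables draw from only 5 values {1, 5, 6, 7, 8}, so each is used; only O can be 7, hence O = 7.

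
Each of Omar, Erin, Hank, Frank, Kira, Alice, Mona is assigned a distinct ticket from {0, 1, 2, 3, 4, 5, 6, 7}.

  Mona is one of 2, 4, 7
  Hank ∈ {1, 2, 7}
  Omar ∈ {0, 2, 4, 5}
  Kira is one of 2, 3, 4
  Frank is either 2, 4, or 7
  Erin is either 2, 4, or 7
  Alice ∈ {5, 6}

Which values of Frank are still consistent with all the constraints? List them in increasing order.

2, 4, 7

The 3 variables Erin, Frank, Mona are confined to {2, 4, 7}, which locks those values in; drop them from Omar, Hank, Kira.
Hank's domain is down to {1}, so Hank = 1.
Kira has just one choice, so Kira = 3.
No further eliminations apply; Frank can still be any of 2, 4, 7.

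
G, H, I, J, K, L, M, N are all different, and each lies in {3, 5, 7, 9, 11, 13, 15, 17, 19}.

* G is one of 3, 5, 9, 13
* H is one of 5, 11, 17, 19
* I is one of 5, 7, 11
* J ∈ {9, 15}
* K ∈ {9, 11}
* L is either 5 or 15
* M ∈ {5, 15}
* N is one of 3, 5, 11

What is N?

3

L and M between them cover only {5, 15} — a naked pair. Remove those values from G, H, I, J, N.
J must be 9 (only option left). So G, K can't be 9.
K must be 11 (only option left). So H, I, N can't be 11.
So N = 3.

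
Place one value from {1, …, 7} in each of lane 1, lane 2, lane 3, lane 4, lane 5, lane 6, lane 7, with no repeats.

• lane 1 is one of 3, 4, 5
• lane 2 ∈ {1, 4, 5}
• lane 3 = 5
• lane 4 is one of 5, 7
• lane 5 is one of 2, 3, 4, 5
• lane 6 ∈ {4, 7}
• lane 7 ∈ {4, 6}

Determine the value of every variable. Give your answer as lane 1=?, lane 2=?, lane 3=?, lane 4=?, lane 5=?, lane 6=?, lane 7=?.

lane 3 must be 5 (only option left). So lane 1, lane 2, lane 4, lane 5 can't be 5.
lane 4 has just one choice, so lane 4 = 7. So lane 6 can't be 7.
lane 6 must be 4 (only option left). Remove 4 from lane 1, lane 2, lane 5, lane 7.
lane 7 must be 6 (only option left).
lane 1 must be 3 (only option left). So lane 5 can't be 3.
lane 2 must be 1 (only option left).
lane 5's domain is down to {2}, so lane 5 = 2.

lane 1=3, lane 2=1, lane 3=5, lane 4=7, lane 5=2, lane 6=4, lane 7=6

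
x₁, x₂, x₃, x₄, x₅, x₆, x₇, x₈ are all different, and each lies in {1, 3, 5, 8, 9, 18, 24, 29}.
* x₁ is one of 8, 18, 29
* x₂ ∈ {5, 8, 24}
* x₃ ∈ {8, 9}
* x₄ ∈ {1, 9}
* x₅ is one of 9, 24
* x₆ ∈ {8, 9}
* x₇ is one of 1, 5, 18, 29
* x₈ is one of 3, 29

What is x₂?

5

The 8 variables draw from only 8 values {1, 3, 5, 8, 9, 18, 24, 29}, so each is used; only x₈ can be 3, hence x₈ = 3.
The 2 variables x₃ and x₆ are confined to {8, 9}, which locks those values in; drop them from x₁, x₂, x₄, x₅.
x₄ must be 1 (only option left). Eliminate 1 elsewhere: x₇.
That leaves x₅ = 24. So x₂ can't be 24.
So x₂ = 5.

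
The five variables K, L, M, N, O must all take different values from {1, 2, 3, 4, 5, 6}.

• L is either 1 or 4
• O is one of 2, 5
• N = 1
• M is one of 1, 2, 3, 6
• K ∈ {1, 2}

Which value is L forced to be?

N must be 1 (only option left). Strike 1 from K, L, M.
So L = 4.

4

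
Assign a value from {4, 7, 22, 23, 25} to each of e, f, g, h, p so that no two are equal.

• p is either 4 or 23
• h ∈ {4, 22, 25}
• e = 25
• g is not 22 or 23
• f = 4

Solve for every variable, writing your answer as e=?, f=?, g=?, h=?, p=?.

e has just one choice, so e = 25. So g, h can't be 25.
That leaves f = 4. Remove 4 from g, h, p.
That leaves g = 7.
h must be 22 (only option left).
p has just one choice, so p = 23.

e=25, f=4, g=7, h=22, p=23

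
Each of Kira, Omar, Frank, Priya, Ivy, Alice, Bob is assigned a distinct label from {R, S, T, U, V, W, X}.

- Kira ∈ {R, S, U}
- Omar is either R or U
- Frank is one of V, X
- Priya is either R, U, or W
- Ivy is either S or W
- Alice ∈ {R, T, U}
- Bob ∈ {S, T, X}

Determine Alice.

T

The 7 variables together cover exactly {R, S, T, U, V, W, X} — 7 values for 7 variables — and V appears only in Frank's list, so Frank = V.
Among the 6 still-open variables, X fits only Bob (and all 6 values in {R, S, T, U, W, X} must be used), so Bob = X.
Among the 5 still-open variables, T fits only Alice (and all 5 values in {R, S, T, U, W} must be used), so Alice = T.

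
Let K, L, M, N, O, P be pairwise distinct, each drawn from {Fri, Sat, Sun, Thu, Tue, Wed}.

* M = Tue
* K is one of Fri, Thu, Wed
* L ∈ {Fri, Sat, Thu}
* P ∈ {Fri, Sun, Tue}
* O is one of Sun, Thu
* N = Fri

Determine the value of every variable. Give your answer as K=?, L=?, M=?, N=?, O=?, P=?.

K=Wed, L=Sat, M=Tue, N=Fri, O=Thu, P=Sun

M's domain is down to {Tue}, so M = Tue. Strike Tue from P.
N has just one choice, so N = Fri. So K, L, P can't be Fri.
P has just one choice, so P = Sun. Remove Sun from O.
O must be Thu (only option left). Eliminate Thu elsewhere: K, L.
K has just one choice, so K = Wed.
L's domain is down to {Sat}, so L = Sat.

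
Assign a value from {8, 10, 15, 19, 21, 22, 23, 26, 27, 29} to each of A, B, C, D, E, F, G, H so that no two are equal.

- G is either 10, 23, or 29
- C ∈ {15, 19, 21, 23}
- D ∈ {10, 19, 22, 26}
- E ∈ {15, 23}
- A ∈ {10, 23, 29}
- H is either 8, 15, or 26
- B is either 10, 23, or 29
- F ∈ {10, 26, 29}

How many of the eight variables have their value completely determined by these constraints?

The 3 variables A, B, G are confined to {10, 23, 29}, which locks those values in; drop them from C, D, E, F.
That leaves E = 15. So C, H can't be 15.
F must be 26 (only option left). Eliminate 26 elsewhere: D, H.
H's domain is down to {8}, so H = 8.
Determined: E=15, F=26, H=8. The other variables each still have more than one consistent value. That makes 3.

3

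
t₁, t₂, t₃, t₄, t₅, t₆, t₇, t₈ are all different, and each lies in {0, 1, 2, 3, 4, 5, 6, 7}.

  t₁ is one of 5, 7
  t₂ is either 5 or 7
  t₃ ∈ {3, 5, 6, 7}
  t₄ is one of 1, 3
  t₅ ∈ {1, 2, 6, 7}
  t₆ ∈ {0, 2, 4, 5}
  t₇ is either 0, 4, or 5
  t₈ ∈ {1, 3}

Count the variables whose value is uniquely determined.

2

t₁ and t₂ share exactly the 2 values {5, 7}; by pigeonhole those values go to them, so strike 5, 7 from t₃, t₅, t₆, t₇.
t₄ and t₈ between them cover only {1, 3} — a naked pair. Remove those values from t₃, t₅.
That leaves t₃ = 6. Strike 6 from t₅.
t₅ has just one choice, so t₅ = 2. So t₆ can't be 2.
Determined: t₃=6, t₅=2. The other variables each still have more than one consistent value. That makes 2.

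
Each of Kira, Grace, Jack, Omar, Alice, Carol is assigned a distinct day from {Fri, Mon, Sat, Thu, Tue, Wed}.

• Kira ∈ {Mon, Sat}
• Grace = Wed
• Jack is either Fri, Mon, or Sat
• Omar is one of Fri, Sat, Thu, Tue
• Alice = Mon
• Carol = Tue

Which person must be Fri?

Jack

Grace has just one choice, so Grace = Wed.
Alice has just one choice, so Alice = Mon. Strike Mon from Kira, Jack.
Carol must be Tue (only option left). Strike Tue from Omar.
Kira has just one choice, so Kira = Sat. Remove Sat from Jack, Omar.
So Fri goes to Jack.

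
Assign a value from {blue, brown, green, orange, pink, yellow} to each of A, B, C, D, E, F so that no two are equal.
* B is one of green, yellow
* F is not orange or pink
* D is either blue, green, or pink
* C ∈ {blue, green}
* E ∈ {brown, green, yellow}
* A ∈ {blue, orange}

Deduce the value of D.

Among the 6 variables, orange fits only A (and all 6 values in {blue, brown, green, orange, pink, yellow} must be used), so A = orange.
The 5 still-open variables together cover exactly {blue, brown, green, pink, yellow} — 5 values for 5 variables — and pink appears only in D's list, so D = pink.

pink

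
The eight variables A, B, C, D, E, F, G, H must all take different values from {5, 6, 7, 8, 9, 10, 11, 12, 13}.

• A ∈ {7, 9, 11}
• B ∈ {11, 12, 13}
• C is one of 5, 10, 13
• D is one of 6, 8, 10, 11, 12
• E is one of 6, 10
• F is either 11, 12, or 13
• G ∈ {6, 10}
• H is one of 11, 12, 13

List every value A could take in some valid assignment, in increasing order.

The 2 variables E and G are confined to {6, 10}, which locks those values in; drop them from C, D.
B, F, H between them cover only {11, 12, 13} — a naked triple. Remove those values from A, C, D.
That leaves C = 5.
D's domain is down to {8}, so D = 8.
No further eliminations apply; A can still be any of 7, 9.

7, 9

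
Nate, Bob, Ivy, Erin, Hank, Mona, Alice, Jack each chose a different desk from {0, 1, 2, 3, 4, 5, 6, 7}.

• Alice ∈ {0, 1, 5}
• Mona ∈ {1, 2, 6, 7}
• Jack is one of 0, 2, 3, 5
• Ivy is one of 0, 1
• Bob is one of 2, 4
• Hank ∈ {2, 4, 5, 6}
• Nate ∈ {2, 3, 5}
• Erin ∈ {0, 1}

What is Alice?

5

Among the 8 variables, 7 fits only Mona (and all 8 values in {0, 1, 2, 3, 4, 5, 6, 7} must be used), so Mona = 7.
The 7 still-open variables draw from only 7 values {0, 1, 2, 3, 4, 5, 6}, so each is used; only Hank can be 6, hence Hank = 6.
The 6 still-open variables together cover exactly {0, 1, 2, 3, 4, 5} — 6 values for 6 variables — and 4 appears only in Bob's list, so Bob = 4.
The 2 variables Ivy and Erin are confined to {0, 1}, which locks those values in; drop them from Alice, Jack.
So Alice = 5.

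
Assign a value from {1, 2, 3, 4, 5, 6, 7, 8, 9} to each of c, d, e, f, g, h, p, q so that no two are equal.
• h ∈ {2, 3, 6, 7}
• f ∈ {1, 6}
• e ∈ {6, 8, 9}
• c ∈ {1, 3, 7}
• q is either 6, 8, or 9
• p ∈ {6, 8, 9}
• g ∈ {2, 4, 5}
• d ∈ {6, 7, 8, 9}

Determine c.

The 3 variables e, p, q are confined to {6, 8, 9}, which locks those values in; drop them from d, f, h.
d must be 7 (only option left). Remove 7 from c, h.
f has just one choice, so f = 1. Strike 1 from c.
So c = 3.

3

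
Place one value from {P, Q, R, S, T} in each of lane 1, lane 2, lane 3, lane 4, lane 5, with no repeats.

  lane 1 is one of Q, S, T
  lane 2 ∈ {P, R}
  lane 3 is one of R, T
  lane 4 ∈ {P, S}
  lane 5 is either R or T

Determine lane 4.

The 5 variables together cover exactly {P, Q, R, S, T} — 5 values for 5 variables — and Q appears only in lane 1's list, so lane 1 = Q.
The 4 still-open variables draw from only 4 values {P, R, S, T}, so each is used; only lane 4 can be S, hence lane 4 = S.

S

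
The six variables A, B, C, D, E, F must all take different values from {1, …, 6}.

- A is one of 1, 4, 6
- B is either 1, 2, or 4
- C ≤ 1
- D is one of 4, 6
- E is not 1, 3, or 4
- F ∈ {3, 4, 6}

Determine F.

3

C must be 1 (only option left). So A, B can't be 1.
Among the 5 still-open variables, 3 fits only F (and all 5 values in {2, 3, 4, 5, 6} must be used), so F = 3.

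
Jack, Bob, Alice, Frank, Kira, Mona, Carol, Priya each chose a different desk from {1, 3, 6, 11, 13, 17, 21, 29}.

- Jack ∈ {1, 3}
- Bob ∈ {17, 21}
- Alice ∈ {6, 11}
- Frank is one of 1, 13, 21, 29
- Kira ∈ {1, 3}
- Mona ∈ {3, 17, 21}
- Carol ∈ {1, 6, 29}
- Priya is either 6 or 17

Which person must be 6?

Among the 8 variables, 11 fits only Alice (and all 8 values in {1, 3, 6, 11, 13, 17, 21, 29} must be used), so Alice = 11.
The 7 still-open variables together cover exactly {1, 3, 6, 13, 17, 21, 29} — 7 values for 7 variables — and 13 appears only in Frank's list, so Frank = 13.
Among the 6 still-open variables, 29 fits only Carol (and all 6 values in {1, 3, 6, 17, 21, 29} must be used), so Carol = 29.
Among the 5 still-open variables, 6 fits only Priya (and all 5 values in {1, 3, 6, 17, 21} must be used), so Priya = 6.

Priya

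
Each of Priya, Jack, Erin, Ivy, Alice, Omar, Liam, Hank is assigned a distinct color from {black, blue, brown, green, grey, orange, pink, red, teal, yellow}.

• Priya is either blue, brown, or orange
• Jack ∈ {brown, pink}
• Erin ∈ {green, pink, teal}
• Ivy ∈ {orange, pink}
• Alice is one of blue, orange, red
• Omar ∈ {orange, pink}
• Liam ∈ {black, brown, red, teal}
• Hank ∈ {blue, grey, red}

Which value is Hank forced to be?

grey

Ivy and Omar share exactly the 2 values {orange, pink}; by pigeonhole those values go to them, so strike orange, pink from Priya, Jack, Erin, Alice.
Jack's domain is down to {brown}, so Jack = brown. Strike brown from Priya, Liam.
Priya has just one choice, so Priya = blue. Eliminate blue elsewhere: Alice, Hank.
Alice must be red (only option left). Remove red from Liam, Hank.
So Hank = grey.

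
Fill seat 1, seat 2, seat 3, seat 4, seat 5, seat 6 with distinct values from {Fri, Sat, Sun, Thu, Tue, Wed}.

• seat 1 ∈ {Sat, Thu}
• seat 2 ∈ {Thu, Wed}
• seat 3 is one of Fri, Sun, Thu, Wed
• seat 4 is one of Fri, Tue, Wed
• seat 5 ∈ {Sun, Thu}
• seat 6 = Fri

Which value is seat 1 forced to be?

seat 6's domain is down to {Fri}, so seat 6 = Fri. Eliminate Fri elsewhere: seat 3, seat 4.
The 5 still-open variables together cover exactly {Sat, Sun, Thu, Tue, Wed} — 5 values for 5 variables — and Sat appears only in seat 1's list, so seat 1 = Sat.

Sat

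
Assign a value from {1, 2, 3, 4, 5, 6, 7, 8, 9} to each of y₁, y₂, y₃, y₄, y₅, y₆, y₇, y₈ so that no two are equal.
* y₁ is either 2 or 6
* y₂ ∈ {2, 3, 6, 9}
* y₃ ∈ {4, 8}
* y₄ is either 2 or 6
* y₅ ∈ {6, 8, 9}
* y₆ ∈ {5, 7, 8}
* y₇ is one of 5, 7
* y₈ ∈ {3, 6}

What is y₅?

The 8 variables together cover exactly {2, 3, 4, 5, 6, 7, 8, 9} — 8 values for 8 variables — and 4 appears only in y₃'s list, so y₃ = 4.
The 2 variables y₁ and y₄ are confined to {2, 6}, which locks those values in; drop them from y₂, y₅, y₈.
y₈'s domain is down to {3}, so y₈ = 3. Eliminate 3 elsewhere: y₂.
y₂ has just one choice, so y₂ = 9. Remove 9 from y₅.
So y₅ = 8.

8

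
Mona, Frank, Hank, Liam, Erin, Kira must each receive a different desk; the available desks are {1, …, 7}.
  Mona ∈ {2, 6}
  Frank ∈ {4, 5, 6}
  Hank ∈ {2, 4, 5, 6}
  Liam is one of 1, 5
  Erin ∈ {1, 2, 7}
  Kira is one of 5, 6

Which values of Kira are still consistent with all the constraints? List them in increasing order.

The 6 variables together cover exactly {1, 2, 4, 5, 6, 7} — 6 values for 6 variables — and 7 appears only in Erin's list, so Erin = 7.
The 5 still-open variables together cover exactly {1, 2, 4, 5, 6} — 5 values for 5 variables — and 1 appears only in Liam's list, so Liam = 1.
No further eliminations apply; Kira can still be any of 5, 6.

5, 6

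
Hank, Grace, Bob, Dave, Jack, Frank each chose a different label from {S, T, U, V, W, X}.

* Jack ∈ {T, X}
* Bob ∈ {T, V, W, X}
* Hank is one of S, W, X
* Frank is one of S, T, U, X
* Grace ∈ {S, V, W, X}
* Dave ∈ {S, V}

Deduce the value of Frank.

U

The 6 variables together cover exactly {S, T, U, V, W, X} — 6 values for 6 variables — and U appears only in Frank's list, so Frank = U.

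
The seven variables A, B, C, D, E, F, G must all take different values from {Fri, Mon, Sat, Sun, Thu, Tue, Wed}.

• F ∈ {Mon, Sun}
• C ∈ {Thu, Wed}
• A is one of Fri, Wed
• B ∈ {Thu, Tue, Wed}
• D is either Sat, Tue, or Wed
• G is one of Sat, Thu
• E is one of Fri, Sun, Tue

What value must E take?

The 7 variables draw from only 7 values {Fri, Mon, Sat, Sun, Thu, Tue, Wed}, so each is used; only F can be Mon, hence F = Mon.
The 6 still-open variables draw from only 6 values {Fri, Sat, Sun, Thu, Tue, Wed}, so each is used; only E can be Sun, hence E = Sun.

Sun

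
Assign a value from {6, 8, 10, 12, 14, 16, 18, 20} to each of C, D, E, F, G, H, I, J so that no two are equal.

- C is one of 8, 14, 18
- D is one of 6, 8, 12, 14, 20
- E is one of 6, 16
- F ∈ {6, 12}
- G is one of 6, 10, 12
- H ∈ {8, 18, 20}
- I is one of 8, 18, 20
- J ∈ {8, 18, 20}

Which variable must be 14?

The 8 variables together cover exactly {6, 8, 10, 12, 14, 16, 18, 20} — 8 values for 8 variables — and 10 appears only in G's list, so G = 10.
The 7 still-open variables draw from only 7 values {6, 8, 12, 14, 16, 18, 20}, so each is used; only E can be 16, hence E = 16.
H, I, J share exactly the 3 values {8, 18, 20}; by pigeonhole those values go to them, so strike 8, 18, 20 from C, D.
So 14 goes to C.

C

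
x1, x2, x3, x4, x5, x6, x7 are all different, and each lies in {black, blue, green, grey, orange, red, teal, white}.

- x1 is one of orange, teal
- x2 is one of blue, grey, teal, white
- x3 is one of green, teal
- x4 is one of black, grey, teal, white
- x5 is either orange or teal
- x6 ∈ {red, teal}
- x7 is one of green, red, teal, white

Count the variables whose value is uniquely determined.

x1 and x5 share exactly the 2 values {orange, teal}; by pigeonhole those values go to them, so strike orange, teal from x2, x3, x4, x6, x7.
x3's domain is down to {green}, so x3 = green. Strike green from x7.
x6 must be red (only option left). So x7 can't be red.
x7 has just one choice, so x7 = white. Remove white from x2, x4.
Determined: x3=green, x6=red, x7=white. The other variables each still have more than one consistent value. That makes 3.

3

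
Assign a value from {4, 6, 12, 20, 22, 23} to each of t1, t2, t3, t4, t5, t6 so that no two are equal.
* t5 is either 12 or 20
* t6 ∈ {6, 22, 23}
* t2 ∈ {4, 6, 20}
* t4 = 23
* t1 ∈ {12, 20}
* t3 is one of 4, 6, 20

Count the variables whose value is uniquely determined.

2

t4's domain is down to {23}, so t4 = 23. Eliminate 23 elsewhere: t6.
The 5 still-open variables together cover exactly {4, 6, 12, 20, 22} — 5 values for 5 variables — and 22 appears only in t6's list, so t6 = 22.
The 2 variables t1 and t5 are confined to {12, 20}, which locks those values in; drop them from t2, t3.
Determined: t4=23, t6=22. The other variables each still have more than one consistent value. That makes 2.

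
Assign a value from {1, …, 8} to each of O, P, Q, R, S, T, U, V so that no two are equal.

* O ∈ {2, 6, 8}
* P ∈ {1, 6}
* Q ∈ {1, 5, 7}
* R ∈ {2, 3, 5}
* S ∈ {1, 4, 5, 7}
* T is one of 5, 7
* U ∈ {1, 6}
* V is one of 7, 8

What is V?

Among the 8 variables, 3 fits only R (and all 8 values in {1, 2, 3, 4, 5, 6, 7, 8} must be used), so R = 3.
The 7 still-open variables together cover exactly {1, 2, 4, 5, 6, 7, 8} — 7 values for 7 variables — and 2 appears only in O's list, so O = 2.
Among the 6 still-open variables, 4 fits only S (and all 6 values in {1, 4, 5, 6, 7, 8} must be used), so S = 4.
The 5 still-open variables together cover exactly {1, 5, 6, 7, 8} — 5 values for 5 variables — and 8 appears only in V's list, so V = 8.

8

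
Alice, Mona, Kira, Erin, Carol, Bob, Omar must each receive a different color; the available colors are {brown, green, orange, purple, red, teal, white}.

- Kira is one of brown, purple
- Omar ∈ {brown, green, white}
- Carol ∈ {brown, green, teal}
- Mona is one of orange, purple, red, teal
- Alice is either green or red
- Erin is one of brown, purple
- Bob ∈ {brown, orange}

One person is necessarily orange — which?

Among the 7 variables, white fits only Omar (and all 7 values in {brown, green, orange, purple, red, teal, white} must be used), so Omar = white.
The 2 variables Kira and Erin are confined to {brown, purple}, which locks those values in; drop them from Mona, Carol, Bob.
So orange goes to Bob.

Bob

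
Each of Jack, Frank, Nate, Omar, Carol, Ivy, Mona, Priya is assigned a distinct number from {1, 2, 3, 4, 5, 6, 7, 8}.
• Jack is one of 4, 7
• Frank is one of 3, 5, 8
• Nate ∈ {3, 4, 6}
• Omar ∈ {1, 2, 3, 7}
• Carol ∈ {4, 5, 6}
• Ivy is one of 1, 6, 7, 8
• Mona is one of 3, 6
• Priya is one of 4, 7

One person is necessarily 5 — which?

Carol

The 8 variables draw from only 8 values {1, 2, 3, 4, 5, 6, 7, 8}, so each is used; only Omar can be 2, hence Omar = 2.
Among the 7 still-open variables, 1 fits only Ivy (and all 7 values in {1, 3, 4, 5, 6, 7, 8} must be used), so Ivy = 1.
Among the 6 still-open variables, 8 fits only Frank (and all 6 values in {3, 4, 5, 6, 7, 8} must be used), so Frank = 8.
The 5 still-open variables draw from only 5 values {3, 4, 5, 6, 7}, so each is used; only Carol can be 5, hence Carol = 5.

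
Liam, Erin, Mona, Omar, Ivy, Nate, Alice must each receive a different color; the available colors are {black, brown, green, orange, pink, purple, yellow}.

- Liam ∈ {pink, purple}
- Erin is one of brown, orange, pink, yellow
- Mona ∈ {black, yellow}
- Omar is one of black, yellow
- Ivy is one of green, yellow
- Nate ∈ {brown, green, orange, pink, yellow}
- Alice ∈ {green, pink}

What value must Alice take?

pink

Among the 7 variables, purple fits only Liam (and all 7 values in {black, brown, green, orange, pink, purple, yellow} must be used), so Liam = purple.
Mona and Omar share exactly the 2 values {black, yellow}; by pigeonhole those values go to them, so strike black, yellow from Erin, Ivy, Nate.
Ivy's domain is down to {green}, so Ivy = green. Remove green from Nate, Alice.
So Alice = pink.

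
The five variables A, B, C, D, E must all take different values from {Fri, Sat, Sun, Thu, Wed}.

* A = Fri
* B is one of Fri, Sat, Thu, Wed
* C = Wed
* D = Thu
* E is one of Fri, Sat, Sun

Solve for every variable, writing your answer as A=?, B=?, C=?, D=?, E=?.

A=Fri, B=Sat, C=Wed, D=Thu, E=Sun

A has just one choice, so A = Fri. Strike Fri from B, E.
That leaves C = Wed. Remove Wed from B.
D must be Thu (only option left). Eliminate Thu elsewhere: B.
That leaves B = Sat. Eliminate Sat elsewhere: E.
E must be Sun (only option left).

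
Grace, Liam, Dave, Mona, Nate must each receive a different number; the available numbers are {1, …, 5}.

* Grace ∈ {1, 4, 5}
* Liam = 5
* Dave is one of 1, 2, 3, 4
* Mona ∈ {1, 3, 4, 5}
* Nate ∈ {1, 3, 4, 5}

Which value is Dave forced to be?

Liam must be 5 (only option left). Eliminate 5 elsewhere: Grace, Mona, Nate.
Among the 4 still-open variables, 2 fits only Dave (and all 4 values in {1, 2, 3, 4} must be used), so Dave = 2.

2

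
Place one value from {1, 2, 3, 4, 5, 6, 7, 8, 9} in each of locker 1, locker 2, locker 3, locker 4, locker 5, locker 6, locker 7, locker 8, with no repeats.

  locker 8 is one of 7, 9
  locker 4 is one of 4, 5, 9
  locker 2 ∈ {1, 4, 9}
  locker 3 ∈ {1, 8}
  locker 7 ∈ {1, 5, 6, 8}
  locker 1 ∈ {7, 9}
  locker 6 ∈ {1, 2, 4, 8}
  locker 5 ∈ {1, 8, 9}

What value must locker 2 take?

Among the 8 variables, 2 fits only locker 6 (and all 8 values in {1, 2, 4, 5, 6, 7, 8, 9} must be used), so locker 6 = 2.
Among the 7 still-open variables, 6 fits only locker 7 (and all 7 values in {1, 4, 5, 6, 7, 8, 9} must be used), so locker 7 = 6.
The 6 still-open variables together cover exactly {1, 4, 5, 7, 8, 9} — 6 values for 6 variables — and 5 appears only in locker 4's list, so locker 4 = 5.
The 5 still-open variables together cover exactly {1, 4, 7, 8, 9} — 5 values for 5 variables — and 4 appears only in locker 2's list, so locker 2 = 4.

4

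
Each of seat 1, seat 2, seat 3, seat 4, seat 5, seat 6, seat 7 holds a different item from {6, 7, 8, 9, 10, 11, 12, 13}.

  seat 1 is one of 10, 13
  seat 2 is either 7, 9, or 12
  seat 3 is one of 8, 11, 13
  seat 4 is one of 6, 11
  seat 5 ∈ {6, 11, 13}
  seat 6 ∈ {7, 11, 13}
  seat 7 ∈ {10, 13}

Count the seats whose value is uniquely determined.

2

The 2 variables seat 1 and seat 7 are confined to {10, 13}, which locks those values in; drop them from seat 3, seat 5, seat 6.
seat 4 and seat 5 share exactly the 2 values {6, 11}; by pigeonhole those values go to them, so strike 6, 11 from seat 3, seat 6.
seat 3 must be 8 (only option left).
seat 6's domain is down to {7}, so seat 6 = 7. So seat 2 can't be 7.
Determined: seat 3=8, seat 6=7. The other seats each still have more than one consistent value. That makes 2.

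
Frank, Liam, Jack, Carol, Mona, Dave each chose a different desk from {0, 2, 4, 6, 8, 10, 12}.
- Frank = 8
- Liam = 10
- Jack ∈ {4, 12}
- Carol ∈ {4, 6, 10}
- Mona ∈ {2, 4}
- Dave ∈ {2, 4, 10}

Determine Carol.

6

Frank must be 8 (only option left).
That leaves Liam = 10. So Carol, Dave can't be 10.
The 4 still-open variables draw from only 4 values {2, 4, 6, 12}, so each is used; only Carol can be 6, hence Carol = 6.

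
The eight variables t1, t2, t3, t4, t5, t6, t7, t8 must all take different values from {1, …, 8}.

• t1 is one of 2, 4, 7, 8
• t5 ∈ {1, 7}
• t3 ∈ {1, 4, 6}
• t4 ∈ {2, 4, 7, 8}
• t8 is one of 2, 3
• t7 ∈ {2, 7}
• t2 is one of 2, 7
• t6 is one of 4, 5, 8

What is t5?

1

The 8 variables together cover exactly {1, 2, 3, 4, 5, 6, 7, 8} — 8 values for 8 variables — and 3 appears only in t8's list, so t8 = 3.
The 7 still-open variables draw from only 7 values {1, 2, 4, 5, 6, 7, 8}, so each is used; only t6 can be 5, hence t6 = 5.
Among the 6 still-open variables, 6 fits only t3 (and all 6 values in {1, 2, 4, 6, 7, 8} must be used), so t3 = 6.
Among the 5 still-open variables, 1 fits only t5 (and all 5 values in {1, 2, 4, 7, 8} must be used), so t5 = 1.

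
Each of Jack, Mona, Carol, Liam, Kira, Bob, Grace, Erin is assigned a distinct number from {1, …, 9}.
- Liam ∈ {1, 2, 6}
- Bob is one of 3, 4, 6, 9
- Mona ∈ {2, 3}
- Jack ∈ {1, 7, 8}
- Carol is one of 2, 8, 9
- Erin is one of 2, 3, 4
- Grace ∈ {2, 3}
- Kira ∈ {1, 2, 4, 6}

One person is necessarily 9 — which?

Bob

The 8 variables together cover exactly {1, 2, 3, 4, 6, 7, 8, 9} — 8 values for 8 variables — and 7 appears only in Jack's list, so Jack = 7.
The 7 still-open variables draw from only 7 values {1, 2, 3, 4, 6, 8, 9}, so each is used; only Carol can be 8, hence Carol = 8.
Among the 6 still-open variables, 9 fits only Bob (and all 6 values in {1, 2, 3, 4, 6, 9} must be used), so Bob = 9.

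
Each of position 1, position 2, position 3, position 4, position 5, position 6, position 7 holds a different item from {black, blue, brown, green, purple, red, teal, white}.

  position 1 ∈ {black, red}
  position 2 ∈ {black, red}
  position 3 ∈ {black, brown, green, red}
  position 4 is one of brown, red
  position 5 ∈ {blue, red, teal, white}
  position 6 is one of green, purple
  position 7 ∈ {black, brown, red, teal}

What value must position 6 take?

purple

position 1 and position 2 between them cover only {black, red} — a naked pair. Remove those values from position 3, position 4, position 5, position 7.
position 4 must be brown (only option left). Eliminate brown elsewhere: position 3, position 7.
position 7's domain is down to {teal}, so position 7 = teal. Eliminate teal elsewhere: position 5.
That leaves position 3 = green. Strike green from position 6.
So position 6 = purple.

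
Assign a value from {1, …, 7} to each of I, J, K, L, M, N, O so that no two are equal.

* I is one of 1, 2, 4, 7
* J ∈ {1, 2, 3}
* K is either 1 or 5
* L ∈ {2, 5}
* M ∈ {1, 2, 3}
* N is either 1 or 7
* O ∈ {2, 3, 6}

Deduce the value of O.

6

The 7 variables draw from only 7 values {1, 2, 3, 4, 5, 6, 7}, so each is used; only I can be 4, hence I = 4.
Among the 6 still-open variables, 6 fits only O (and all 6 values in {1, 2, 3, 5, 6, 7} must be used), so O = 6.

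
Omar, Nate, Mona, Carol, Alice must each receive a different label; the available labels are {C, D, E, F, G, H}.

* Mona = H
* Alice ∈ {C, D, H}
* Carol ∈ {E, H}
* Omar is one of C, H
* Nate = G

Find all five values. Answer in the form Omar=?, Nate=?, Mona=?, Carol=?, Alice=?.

Nate has just one choice, so Nate = G.
That leaves Mona = H. Eliminate H elsewhere: Omar, Carol, Alice.
Carol has just one choice, so Carol = E.
Omar has just one choice, so Omar = C. Eliminate C elsewhere: Alice.
Alice's domain is down to {D}, so Alice = D.

Omar=C, Nate=G, Mona=H, Carol=E, Alice=D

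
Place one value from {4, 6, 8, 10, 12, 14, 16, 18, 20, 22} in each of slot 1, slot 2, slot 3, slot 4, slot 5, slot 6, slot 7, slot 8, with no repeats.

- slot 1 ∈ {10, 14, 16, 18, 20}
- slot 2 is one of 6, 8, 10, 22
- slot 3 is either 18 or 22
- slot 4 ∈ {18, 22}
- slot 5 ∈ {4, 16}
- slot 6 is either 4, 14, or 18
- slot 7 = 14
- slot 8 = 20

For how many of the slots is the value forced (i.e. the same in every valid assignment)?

slot 7 has just one choice, so slot 7 = 14. So slot 1, slot 6 can't be 14.
slot 8 must be 20 (only option left). Strike 20 from slot 1.
slot 3 and slot 4 between them cover only {18, 22} — a naked pair. Remove those values from slot 1, slot 2, slot 6.
slot 6 must be 4 (only option left). Eliminate 4 elsewhere: slot 5.
slot 5 must be 16 (only option left). Eliminate 16 elsewhere: slot 1.
slot 1's domain is down to {10}, so slot 1 = 10. Strike 10 from slot 2.
Determined: slot 1=10, slot 5=16, slot 6=4, slot 7=14, slot 8=20. The other slots each still have more than one consistent value. That makes 5.

5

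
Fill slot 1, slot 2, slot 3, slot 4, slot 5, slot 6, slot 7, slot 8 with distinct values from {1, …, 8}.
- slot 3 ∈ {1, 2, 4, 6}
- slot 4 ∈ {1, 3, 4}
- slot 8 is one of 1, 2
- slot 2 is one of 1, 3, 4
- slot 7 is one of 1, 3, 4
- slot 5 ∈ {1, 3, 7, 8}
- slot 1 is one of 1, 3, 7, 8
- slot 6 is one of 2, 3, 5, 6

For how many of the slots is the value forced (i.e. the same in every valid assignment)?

3

The 8 variables draw from only 8 values {1, 2, 3, 4, 5, 6, 7, 8}, so each is used; only slot 6 can be 5, hence slot 6 = 5.
Among the 7 still-open variables, 6 fits only slot 3 (and all 7 values in {1, 2, 3, 4, 6, 7, 8} must be used), so slot 3 = 6.
Among the 6 still-open variables, 2 fits only slot 8 (and all 6 values in {1, 2, 3, 4, 7, 8} must be used), so slot 8 = 2.
slot 2, slot 4, slot 7 share exactly the 3 values {1, 3, 4}; by pigeonhole those values go to them, so strike 1, 3, 4 from slot 1, slot 5.
Determined: slot 3=6, slot 6=5, slot 8=2. The other slots each still have more than one consistent value. That makes 3.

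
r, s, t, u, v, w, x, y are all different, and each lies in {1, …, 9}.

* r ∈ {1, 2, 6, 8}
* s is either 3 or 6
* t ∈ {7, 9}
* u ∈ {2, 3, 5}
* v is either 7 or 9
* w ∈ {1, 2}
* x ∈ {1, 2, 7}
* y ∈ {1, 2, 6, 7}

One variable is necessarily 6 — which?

The 8 variables together cover exactly {1, 2, 3, 5, 6, 7, 8, 9} — 8 values for 8 variables — and 5 appears only in u's list, so u = 5.
The 7 still-open variables together cover exactly {1, 2, 3, 6, 7, 8, 9} — 7 values for 7 variables — and 3 appears only in s's list, so s = 3.
The 6 still-open variables draw from only 6 values {1, 2, 6, 7, 8, 9}, so each is used; only r can be 8, hence r = 8.
The 5 still-open variables together cover exactly {1, 2, 6, 7, 9} — 5 values for 5 variables — and 6 appears only in y's list, so y = 6.

y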